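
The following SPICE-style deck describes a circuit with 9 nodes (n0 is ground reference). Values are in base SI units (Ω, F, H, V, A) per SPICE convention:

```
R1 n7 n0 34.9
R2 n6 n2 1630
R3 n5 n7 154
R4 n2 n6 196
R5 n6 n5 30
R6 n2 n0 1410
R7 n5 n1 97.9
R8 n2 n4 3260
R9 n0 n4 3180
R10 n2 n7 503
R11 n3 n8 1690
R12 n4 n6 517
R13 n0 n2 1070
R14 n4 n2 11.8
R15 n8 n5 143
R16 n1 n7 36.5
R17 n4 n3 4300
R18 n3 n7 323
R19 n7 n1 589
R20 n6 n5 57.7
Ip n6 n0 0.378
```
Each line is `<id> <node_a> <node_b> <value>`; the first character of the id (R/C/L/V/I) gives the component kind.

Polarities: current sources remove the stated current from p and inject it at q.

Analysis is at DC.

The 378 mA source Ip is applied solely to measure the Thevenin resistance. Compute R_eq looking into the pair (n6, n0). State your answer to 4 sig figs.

Element admittances at DC:
  Y(R1) = 0.02865 S between n7,n0
  Y(R2) = 0.0006135 S between n6,n2
  Y(R3) = 0.006494 S between n5,n7
  Y(R4) = 0.005102 S between n2,n6
  Y(R5) = 0.03333 S between n6,n5
  Y(R6) = 0.0007092 S between n2,n0
  Y(R7) = 0.01021 S between n5,n1
  Y(R8) = 0.0003067 S between n2,n4
  Y(R9) = 0.0003145 S between n0,n4
  Y(R10) = 0.001988 S between n2,n7
  Y(R11) = 0.0005917 S between n3,n8
  Y(R12) = 0.001934 S between n4,n6
  Y(R13) = 0.0009346 S between n0,n2
  Y(R14) = 0.08475 S between n4,n2
  Y(R15) = 0.006993 S between n8,n5
  Y(R16) = 0.02740 S between n1,n7
  Y(R17) = 0.0002326 S between n4,n3
  Y(R18) = 0.003096 S between n3,n7
  Y(R19) = 0.001698 S between n7,n1
  Y(R20) = 0.01733 S between n6,n5
  Ip: injects 0.378 A into n0 (from n6)
Assemble and solve the 8×8 MNA system:
  V(n1)=-16.65  V(n2)=-26.40  V(n3)=-15.15  V(n4)=-26.52  V(n5)=-31.65  V(n6)=-37.45  V(n7)=-11.39  V(n8)=-30.36

R_eq = 99.06 Ω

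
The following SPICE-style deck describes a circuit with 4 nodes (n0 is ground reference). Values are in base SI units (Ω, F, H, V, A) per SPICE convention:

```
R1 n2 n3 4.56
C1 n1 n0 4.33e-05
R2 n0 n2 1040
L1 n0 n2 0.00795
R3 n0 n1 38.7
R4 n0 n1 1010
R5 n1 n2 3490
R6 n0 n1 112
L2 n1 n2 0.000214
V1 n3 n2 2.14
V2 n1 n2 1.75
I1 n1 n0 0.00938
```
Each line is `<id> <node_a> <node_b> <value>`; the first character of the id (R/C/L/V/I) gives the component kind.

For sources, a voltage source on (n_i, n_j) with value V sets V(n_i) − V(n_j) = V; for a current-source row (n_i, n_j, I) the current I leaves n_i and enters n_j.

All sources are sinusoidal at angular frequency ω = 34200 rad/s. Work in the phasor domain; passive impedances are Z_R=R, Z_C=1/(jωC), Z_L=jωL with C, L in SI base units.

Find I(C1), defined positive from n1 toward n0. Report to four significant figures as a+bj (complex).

Apply KCL at each of the 3 non-ground nodes and solve the resulting linear system.
Node n1: branches {C1, R3, R4, R5, R6, L2, V2, I1} → V_1 = -0.004484+0.005099j
Node n2: branches {R1, R2, L1, R5, L2, V1, V2} → V_2 = -1.754+0.005099j
Node n3: branches {R1, V1} → V_3 = 0.3855+0.005099j
Source currents: i(V1)=-0.4693+0.000j, i(V2)=-0.002170+0.2456j

-0.007551-0.006640j A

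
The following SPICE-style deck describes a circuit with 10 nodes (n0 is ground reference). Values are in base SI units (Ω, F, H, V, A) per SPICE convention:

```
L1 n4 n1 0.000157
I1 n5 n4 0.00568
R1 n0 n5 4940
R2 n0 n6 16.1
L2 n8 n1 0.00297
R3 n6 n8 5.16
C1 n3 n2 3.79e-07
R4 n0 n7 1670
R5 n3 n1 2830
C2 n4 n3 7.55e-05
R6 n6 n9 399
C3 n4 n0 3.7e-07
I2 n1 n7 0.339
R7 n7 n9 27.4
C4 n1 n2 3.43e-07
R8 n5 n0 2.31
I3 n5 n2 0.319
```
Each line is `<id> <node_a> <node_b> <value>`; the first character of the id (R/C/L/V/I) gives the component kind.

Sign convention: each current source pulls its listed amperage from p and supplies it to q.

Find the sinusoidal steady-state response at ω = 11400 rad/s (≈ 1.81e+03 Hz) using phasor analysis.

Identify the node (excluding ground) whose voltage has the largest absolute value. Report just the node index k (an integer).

Element admittances at ω=11400 rad/s:
  Y(L1) = 0.000-0.5587j S between n4,n1
  I1: injects 0.00568 A into n4 (from n5)
  Y(R1) = 0.0002024+0.000j S between n0,n5
  Y(R2) = 0.06211+0.000j S between n0,n6
  Y(L2) = 0.000-0.02954j S between n8,n1
  Y(R3) = 0.1938+0.000j S between n6,n8
  Y(C1) = 0.000+0.004321j S between n3,n2
  Y(R4) = 0.0005988+0.000j S between n0,n7
  Y(R5) = 0.0003534+0.000j S between n3,n1
  Y(C2) = 0.000+0.8607j S between n4,n3
  Y(R6) = 0.002506+0.000j S between n6,n9
  Y(C3) = 0.000+0.004218j S between n4,n0
  I2: injects 0.339 A into n7 (from n1)
  Y(R7) = 0.03650+0.000j S between n7,n9
  Y(C4) = 0.000+0.003910j S between n1,n2
  Y(R8) = 0.4329+0.000j S between n5,n0
  I3: injects 0.319 A into n2 (from n5)
Assemble and solve the 9×9 MNA system:
  V(n1)=4.614-0.9984j  V(n2)=4.633-39.70j  V(n3)=4.649-0.8882j  V(n4)=4.649-0.6934j  V(n5)=-0.7497+0.000j  V(n6)=4.039-0.3133j  V(n7)=118.4-0.2496j  V(n8)=3.950-0.4145j  V(n9)=111.0-0.2537j

7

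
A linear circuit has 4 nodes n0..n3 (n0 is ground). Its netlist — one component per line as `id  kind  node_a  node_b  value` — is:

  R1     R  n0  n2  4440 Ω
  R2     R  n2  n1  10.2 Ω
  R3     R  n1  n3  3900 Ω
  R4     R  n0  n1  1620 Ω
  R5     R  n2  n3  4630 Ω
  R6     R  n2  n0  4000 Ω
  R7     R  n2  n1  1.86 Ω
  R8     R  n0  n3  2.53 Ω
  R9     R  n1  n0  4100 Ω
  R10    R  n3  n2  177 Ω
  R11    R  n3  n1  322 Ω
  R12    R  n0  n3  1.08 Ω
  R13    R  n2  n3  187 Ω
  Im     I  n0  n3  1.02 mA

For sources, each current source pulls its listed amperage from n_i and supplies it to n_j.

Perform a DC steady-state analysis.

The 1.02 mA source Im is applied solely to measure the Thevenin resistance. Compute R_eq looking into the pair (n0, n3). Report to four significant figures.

R_eq = 0.7562 Ω

MNA unknowns: 3 node voltages V₁..V_3
R1: Y=0.0002252 on G[0,2]
R2: Y=0.09804 on G[2,1]
R3: Y=0.0002564 on G[1,3]
R4: Y=0.0006173 on G[0,1]
R5: Y=0.0002160 on G[2,3]
R6: Y=0.0002500 on G[2,0]
R7: Y=0.5376 on G[2,1]
R8: Y=0.3953 on G[0,3]
R9: Y=0.0002439 on G[1,0]
R10: Y=0.005650 on G[3,2]
R11: Y=0.003106 on G[3,1]
R12: Y=0.9259 on G[0,3]
R13: Y=0.005348 on G[2,3]
Im: z[0]−=0.00102, z[3]+=0.00102
solve → V1=0.0007061, V2=0.0007067, V3=0.0007713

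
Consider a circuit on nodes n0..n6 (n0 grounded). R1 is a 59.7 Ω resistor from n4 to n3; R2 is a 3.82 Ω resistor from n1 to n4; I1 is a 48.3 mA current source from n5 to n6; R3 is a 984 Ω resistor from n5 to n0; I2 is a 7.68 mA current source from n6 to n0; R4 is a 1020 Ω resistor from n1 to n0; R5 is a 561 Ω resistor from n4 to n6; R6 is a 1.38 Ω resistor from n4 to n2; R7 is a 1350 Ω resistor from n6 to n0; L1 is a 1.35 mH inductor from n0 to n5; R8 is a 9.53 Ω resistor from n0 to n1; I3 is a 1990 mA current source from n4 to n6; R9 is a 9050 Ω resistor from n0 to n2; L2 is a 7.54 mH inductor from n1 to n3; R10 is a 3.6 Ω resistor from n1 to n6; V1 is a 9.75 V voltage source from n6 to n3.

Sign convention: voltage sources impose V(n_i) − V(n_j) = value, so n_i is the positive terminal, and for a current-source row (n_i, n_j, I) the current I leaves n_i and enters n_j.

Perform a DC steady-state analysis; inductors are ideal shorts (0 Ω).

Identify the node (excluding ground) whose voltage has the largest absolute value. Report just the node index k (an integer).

6

MNA unknowns: 6 node voltages V₁..V_6 plus 3 source currents (L1, L2, V1)
R1: Y=0.01675 on G[4,3]
R2: Y=0.2618 on G[1,4]
I1: z[5]−=0.0483, z[6]+=0.0483
R3: Y=0.001016 on G[5,0]
I2: z[6]−=0.00768, z[0]+=0.00768
R4: Y=0.0009804 on G[1,0]
R5: Y=0.001783 on G[4,6]
R6: Y=0.7246 on G[4,2]
R7: Y=0.0007407 on G[6,0]
L1: row V0−V5=0, i_L1 at 0,5
R8: Y=0.1049 on G[0,1]
I3: z[4]−=1.99, z[6]+=1.99
R9: Y=0.0001105 on G[0,2]
L2: row V1−V3=0, i_L2 at 1,3
R10: Y=0.2778 on G[1,6]
V1: row V6−V3=9.75, i_V1 at 6,3
solve → V1=0.3201, V2=-6.713, V3=0.3201, V4=-6.714, V5=0.000, V6=10.07
aux → i_L1=0.04830, i_L2=0.8329, i_V1=-0.7151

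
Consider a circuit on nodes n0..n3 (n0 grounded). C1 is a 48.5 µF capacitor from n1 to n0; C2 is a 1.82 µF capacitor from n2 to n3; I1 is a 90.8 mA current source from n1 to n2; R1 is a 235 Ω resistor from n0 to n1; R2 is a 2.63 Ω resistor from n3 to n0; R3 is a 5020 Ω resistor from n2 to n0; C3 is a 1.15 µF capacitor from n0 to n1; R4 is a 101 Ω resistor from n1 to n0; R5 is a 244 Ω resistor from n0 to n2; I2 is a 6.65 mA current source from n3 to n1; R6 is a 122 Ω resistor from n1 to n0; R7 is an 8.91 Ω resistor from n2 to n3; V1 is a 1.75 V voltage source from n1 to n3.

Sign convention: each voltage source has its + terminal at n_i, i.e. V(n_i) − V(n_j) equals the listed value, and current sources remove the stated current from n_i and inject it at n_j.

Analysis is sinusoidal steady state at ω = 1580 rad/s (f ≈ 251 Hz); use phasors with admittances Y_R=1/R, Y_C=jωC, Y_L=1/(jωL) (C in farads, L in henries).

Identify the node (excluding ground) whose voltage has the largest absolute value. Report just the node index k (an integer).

Element admittances at ω=1580 rad/s:
  Y(C1) = 0.000+0.07663j S between n1,n0
  Y(C2) = 0.000+0.002876j S between n2,n3
  I1: injects 0.0908 A into n2 (from n1)
  Y(R1) = 0.004255+0.000j S between n0,n1
  Y(R2) = 0.3802+0.000j S between n3,n0
  Y(R3) = 0.0001992+0.000j S between n2,n0
  Y(C3) = 0.000+0.001817j S between n0,n1
  Y(R4) = 0.009901+0.000j S between n1,n0
  Y(R5) = 0.004098+0.000j S between n0,n2
  I2: injects 0.00665 A into n1 (from n3)
  Y(R6) = 0.008197+0.000j S between n1,n0
  Y(R7) = 0.1122+0.000j S between n2,n3
  V1: constraint V(n1)−V(n3) = 1.75
Assemble and solve the 4×4 MNA system:
  V(n1)=1.587-0.3058j  V(n2)=0.6216-0.3139j  V(n3)=-0.1634-0.3058j
  i(V1)=-0.1436-0.1176j

1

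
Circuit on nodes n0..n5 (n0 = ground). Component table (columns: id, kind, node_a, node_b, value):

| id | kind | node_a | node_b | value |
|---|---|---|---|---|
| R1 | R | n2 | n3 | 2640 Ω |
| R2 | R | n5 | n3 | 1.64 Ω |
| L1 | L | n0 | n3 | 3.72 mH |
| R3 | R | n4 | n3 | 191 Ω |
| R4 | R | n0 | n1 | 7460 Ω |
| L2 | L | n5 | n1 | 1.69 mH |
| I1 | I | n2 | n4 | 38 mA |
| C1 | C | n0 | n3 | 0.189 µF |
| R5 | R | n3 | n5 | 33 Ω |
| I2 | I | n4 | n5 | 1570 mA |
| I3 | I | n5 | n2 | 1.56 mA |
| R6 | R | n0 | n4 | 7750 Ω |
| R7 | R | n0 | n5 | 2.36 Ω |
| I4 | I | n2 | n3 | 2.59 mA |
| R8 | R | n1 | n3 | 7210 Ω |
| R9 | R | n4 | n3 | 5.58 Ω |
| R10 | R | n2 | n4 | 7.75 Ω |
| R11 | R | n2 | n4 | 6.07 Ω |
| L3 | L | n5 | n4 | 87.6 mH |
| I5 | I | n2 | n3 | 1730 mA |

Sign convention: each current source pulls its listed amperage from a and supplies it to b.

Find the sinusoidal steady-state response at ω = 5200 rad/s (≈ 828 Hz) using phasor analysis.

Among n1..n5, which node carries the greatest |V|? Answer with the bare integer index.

Element admittances at ω=5200 rad/s:
  Y(R1) = 0.0003788+0.000j S between n2,n3
  Y(R2) = 0.6098+0.000j S between n5,n3
  Y(L1) = 0.000-0.05170j S between n0,n3
  Y(R3) = 0.005236+0.000j S between n4,n3
  Y(R4) = 0.0001340+0.000j S between n0,n1
  Y(L2) = 0.000-0.1138j S between n5,n1
  I1: injects 0.038 A into n4 (from n2)
  Y(C1) = 0.000+0.0009828j S between n0,n3
  Y(R5) = 0.03030+0.000j S between n3,n5
  I2: injects 1.57 A into n5 (from n4)
  I3: injects 0.00156 A into n2 (from n5)
  Y(R6) = 0.0001290+0.000j S between n0,n4
  Y(R7) = 0.4237+0.000j S between n0,n5
  I4: injects 0.00259 A into n3 (from n2)
  Y(R8) = 0.0001387+0.000j S between n1,n3
  Y(R9) = 0.1792+0.000j S between n4,n3
  Y(R10) = 0.1290+0.000j S between n2,n4
  Y(R11) = 0.1647+0.000j S between n2,n4
  Y(L3) = 0.000-0.002195j S between n5,n4
  I5: injects 1.73 A into n3 (from n2)
Assemble and solve the 5×5 MNA system:
  V(n1)=0.06985-0.2818j  V(n2)=-26.15-0.7722j  V(n3)=-2.332-0.5327j  V(n4)=-20.16-0.7725j  V(n5)=0.06988-0.2788j

2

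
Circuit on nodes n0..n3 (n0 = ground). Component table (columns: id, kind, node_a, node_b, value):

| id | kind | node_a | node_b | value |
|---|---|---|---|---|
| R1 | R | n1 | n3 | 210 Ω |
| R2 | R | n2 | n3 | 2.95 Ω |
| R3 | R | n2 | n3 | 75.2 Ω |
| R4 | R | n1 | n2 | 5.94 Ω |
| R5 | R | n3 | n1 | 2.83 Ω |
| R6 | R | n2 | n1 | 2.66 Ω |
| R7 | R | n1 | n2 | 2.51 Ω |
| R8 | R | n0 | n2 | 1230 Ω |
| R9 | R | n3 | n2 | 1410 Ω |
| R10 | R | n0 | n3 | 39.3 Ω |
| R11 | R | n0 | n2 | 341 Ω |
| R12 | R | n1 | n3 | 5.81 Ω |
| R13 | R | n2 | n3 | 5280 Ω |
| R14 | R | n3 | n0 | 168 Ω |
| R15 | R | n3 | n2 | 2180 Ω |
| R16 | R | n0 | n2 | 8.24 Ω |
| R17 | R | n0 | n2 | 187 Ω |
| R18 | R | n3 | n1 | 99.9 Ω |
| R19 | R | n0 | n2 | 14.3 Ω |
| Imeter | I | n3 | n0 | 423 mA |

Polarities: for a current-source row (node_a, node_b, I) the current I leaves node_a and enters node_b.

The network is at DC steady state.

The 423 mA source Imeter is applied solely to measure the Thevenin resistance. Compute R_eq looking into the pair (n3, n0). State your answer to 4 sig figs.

Element admittances at DC:
  Y(R1) = 0.004762 S between n1,n3
  Y(R2) = 0.3390 S between n2,n3
  Y(R3) = 0.01330 S between n2,n3
  Y(R4) = 0.1684 S between n1,n2
  Y(R5) = 0.3534 S between n3,n1
  Y(R6) = 0.3759 S between n2,n1
  Y(R7) = 0.3984 S between n1,n2
  Y(R8) = 0.0008130 S between n0,n2
  Y(R9) = 0.0007092 S between n3,n2
  Y(R10) = 0.02545 S between n0,n3
  Y(R11) = 0.002933 S between n0,n2
  Y(R12) = 0.1721 S between n1,n3
  Y(R13) = 0.0001894 S between n2,n3
  Y(R14) = 0.005952 S between n3,n0
  Y(R15) = 0.0004587 S between n3,n2
  Y(R16) = 0.1214 S between n0,n2
  Y(R17) = 0.005348 S between n0,n2
  Y(R18) = 0.01001 S between n3,n1
  Y(R19) = 0.06993 S between n0,n2
  Imeter: injects 0.423 A into n0 (from n3)
Assemble and solve the 3×3 MNA system:
  V(n1)=-1.941  V(n2)=-1.757  V(n3)=-2.262

R_eq = 5.346 Ω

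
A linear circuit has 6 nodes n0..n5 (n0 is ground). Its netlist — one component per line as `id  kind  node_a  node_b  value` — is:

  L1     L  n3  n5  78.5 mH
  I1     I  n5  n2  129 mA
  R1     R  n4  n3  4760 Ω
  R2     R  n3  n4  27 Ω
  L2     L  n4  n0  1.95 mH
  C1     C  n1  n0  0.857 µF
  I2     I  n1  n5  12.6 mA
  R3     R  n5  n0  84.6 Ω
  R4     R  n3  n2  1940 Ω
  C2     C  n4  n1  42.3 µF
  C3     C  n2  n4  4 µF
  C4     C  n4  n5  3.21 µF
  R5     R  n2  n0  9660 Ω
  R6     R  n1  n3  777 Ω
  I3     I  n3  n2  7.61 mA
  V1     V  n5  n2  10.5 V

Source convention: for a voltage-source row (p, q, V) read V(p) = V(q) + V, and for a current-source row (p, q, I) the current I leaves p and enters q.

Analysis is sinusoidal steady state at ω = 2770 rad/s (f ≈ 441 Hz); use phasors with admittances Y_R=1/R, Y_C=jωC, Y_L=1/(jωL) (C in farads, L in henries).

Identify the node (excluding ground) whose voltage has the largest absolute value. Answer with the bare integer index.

5

Element admittances at ω=2770 rad/s:
  Y(L1) = 0.000-0.004599j S between n3,n5
  I1: injects 0.129 A into n2 (from n5)
  Y(R1) = 0.0002101+0.000j S between n4,n3
  Y(R2) = 0.03704+0.000j S between n3,n4
  Y(L2) = 0.000-0.1851j S between n4,n0
  Y(C1) = 0.000+0.002374j S between n1,n0
  I2: injects 0.0126 A into n5 (from n1)
  Y(R3) = 0.01182+0.000j S between n5,n0
  Y(R4) = 0.0005155+0.000j S between n3,n2
  Y(C2) = 0.000+0.1172j S between n4,n1
  Y(C3) = 0.000+0.01108j S between n2,n4
  Y(C4) = 0.000+0.008892j S between n4,n5
  Y(R5) = 0.0001035+0.000j S between n2,n0
  Y(R6) = 0.001287+0.000j S between n1,n3
  I3: injects 0.00761 A into n2 (from n3)
  V1: constraint V(n5)−V(n2) = 10.5
Assemble and solve the 6×6 MNA system:
  V(n1)=0.1573-0.2455j  V(n2)=-4.927+2.578j  V(n3)=0.3190-0.9327j  V(n4)=0.1681-0.3562j  V(n5)=5.573+2.578j
  i(V1)=-0.1723-0.05437j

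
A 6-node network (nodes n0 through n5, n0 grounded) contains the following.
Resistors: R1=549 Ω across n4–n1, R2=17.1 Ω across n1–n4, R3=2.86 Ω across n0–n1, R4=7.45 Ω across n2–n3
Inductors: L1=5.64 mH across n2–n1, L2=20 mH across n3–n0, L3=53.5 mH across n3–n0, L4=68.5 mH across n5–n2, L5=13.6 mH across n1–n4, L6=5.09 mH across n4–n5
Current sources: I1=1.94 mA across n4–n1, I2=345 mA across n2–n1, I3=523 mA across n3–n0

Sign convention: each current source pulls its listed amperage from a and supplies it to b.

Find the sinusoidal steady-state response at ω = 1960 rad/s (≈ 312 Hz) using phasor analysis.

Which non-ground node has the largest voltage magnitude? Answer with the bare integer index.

3

MNA unknowns: 5 node voltages V₁..V_5
R1: Y=0.001821+0.000j on G[4,1]
L1: Y=0.000-0.09046j on G[2,1]
L2: Y=0.000-0.02551j on G[3,0]
I1: z[4]−=0.00194, z[1]+=0.00194
L3: Y=0.000-0.009537j on G[3,0]
R2: Y=0.05848+0.000j on G[1,4]
R3: Y=0.3497+0.000j on G[0,1]
L4: Y=0.000-0.007448j on G[5,2]
L5: Y=0.000-0.03752j on G[1,4]
L6: Y=0.000-0.1002j on G[4,5]
I2: z[2]−=0.345, z[1]+=0.345
R4: Y=0.1342+0.000j on G[2,3]
I3: z[3]−=0.523, z[0]+=0.523
solve → V1=-0.7809-0.2099j, V2=-0.05986-6.585j, V3=-2.094-7.132j, V4=-1.237-0.6291j, V5=-1.156-1.041j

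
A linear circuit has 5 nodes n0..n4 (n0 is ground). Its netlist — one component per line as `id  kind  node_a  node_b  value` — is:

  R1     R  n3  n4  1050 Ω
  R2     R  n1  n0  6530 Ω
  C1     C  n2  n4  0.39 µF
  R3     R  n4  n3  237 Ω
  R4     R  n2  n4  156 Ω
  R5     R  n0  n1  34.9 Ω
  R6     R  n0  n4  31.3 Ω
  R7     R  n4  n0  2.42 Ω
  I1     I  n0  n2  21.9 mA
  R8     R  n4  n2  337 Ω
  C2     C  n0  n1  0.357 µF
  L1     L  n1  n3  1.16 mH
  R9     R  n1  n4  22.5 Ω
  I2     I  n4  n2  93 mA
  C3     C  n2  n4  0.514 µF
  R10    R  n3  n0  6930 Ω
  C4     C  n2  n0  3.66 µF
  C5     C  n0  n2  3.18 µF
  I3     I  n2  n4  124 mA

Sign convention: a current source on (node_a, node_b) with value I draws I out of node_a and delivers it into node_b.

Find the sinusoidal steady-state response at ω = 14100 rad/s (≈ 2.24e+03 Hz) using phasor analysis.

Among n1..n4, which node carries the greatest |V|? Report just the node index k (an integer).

2

MNA unknowns: 4 node voltages V₁..V_4
R1: Y=0.0009524+0.000j on G[3,4]
R2: Y=0.0001531+0.000j on G[1,0]
C1: Y=0.000+0.005499j on G[2,4]
R3: Y=0.004219+0.000j on G[4,3]
R4: Y=0.006410+0.000j on G[2,4]
R5: Y=0.02865+0.000j on G[0,1]
R6: Y=0.03195+0.000j on G[0,4]
R7: Y=0.4132+0.000j on G[4,0]
I1: z[0]−=0.0219, z[2]+=0.0219
R8: Y=0.002967+0.000j on G[4,2]
C2: Y=0.000+0.005034j on G[0,1]
L1: Y=0.000-0.06114j on G[1,3]
R9: Y=0.04444+0.000j on G[1,4]
I2: z[4]−=0.093, z[2]+=0.093
C3: Y=0.000+0.007247j on G[2,4]
R10: Y=0.0001443+0.000j on G[3,0]
C4: Y=0.000+0.05161j on G[2,0]
C5: Y=0.000+0.04484j on G[0,2]
I3: z[2]−=0.124, z[4]+=0.124
solve → V1=0.03988-0.002942j, V2=0.0006807+0.07790j, V3=0.03983-0.001038j, V4=0.06344-0.0004078j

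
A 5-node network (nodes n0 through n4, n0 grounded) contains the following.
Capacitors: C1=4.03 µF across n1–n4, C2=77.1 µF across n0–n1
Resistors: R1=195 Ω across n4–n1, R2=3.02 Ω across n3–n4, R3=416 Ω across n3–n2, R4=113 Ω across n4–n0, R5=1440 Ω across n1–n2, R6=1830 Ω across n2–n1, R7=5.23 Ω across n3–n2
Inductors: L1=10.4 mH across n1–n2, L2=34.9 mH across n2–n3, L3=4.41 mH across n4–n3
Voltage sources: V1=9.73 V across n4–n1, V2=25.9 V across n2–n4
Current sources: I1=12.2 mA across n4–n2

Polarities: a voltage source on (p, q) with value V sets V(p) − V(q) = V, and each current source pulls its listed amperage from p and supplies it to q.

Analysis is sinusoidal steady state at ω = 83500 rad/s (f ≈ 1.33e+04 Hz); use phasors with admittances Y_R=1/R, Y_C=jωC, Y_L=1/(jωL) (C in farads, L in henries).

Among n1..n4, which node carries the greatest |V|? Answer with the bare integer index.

2

Apply KCL at each of the 4 non-ground nodes and solve the resulting linear system.
Node n1: branches {C1, R1, L1, C2, R5, R6, V1} → V_1 = -1.839e-05+0.01337j
Node n2: branches {L1, R3, R5, R6, R7, L2, V2, I1} → V_2 = 35.63+0.01337j
Node n3: branches {R2, R3, R7, L2, L3} → V_3 = 19.29+0.05214j
Node n4: branches {C1, R1, R2, R4, L3, V1, V2, I1} → V_4 = 9.730+0.01337j
Source currents: i(V1)=-0.1802-3.233j, i(V2)=-3.196+0.05414j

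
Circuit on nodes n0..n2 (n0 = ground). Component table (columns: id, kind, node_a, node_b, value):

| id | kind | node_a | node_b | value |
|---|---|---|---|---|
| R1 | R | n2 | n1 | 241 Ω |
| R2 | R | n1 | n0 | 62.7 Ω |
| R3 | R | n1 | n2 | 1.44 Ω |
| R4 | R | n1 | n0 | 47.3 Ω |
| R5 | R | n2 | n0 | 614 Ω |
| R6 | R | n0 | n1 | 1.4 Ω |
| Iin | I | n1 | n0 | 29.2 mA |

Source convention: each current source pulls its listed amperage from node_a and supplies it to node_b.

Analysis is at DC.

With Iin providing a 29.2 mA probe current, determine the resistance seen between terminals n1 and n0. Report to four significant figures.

R_eq = 1.328 Ω

MNA unknowns: 2 node voltages V₁..V_2
R1: Y=0.004149 on G[2,1]
R2: Y=0.01595 on G[1,0]
R3: Y=0.6944 on G[1,2]
R4: Y=0.02114 on G[1,0]
R5: Y=0.001629 on G[2,0]
R6: Y=0.7143 on G[0,1]
Iin: z[1]−=0.0292, z[0]+=0.0292
solve → V1=-0.03878, V2=-0.03869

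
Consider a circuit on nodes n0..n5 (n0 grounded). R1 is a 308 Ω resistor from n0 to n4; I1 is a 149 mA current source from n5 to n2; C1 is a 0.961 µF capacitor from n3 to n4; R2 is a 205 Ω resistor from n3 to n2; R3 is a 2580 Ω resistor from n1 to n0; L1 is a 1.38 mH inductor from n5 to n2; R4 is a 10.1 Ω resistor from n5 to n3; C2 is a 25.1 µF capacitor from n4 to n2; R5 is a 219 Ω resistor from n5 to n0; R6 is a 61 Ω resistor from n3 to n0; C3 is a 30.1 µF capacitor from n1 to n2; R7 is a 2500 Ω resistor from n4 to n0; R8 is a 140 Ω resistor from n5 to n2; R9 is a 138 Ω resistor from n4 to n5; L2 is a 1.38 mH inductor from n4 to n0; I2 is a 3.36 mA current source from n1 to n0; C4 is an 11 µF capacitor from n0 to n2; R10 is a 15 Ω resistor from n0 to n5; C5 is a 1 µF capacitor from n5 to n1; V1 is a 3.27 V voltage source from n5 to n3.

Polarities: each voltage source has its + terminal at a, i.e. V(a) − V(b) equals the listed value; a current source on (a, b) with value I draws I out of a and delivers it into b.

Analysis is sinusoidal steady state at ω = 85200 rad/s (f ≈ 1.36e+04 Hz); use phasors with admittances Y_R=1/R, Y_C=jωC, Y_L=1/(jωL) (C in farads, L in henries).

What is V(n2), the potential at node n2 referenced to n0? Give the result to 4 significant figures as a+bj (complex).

Apply KCL at each of the 5 non-ground nodes and solve the resulting linear system.
Node n1: branches {R3, C3, I2, C5} → V_1 = -0.07740+0.05784j
Node n2: branches {I1, R2, L1, C2, C3, R8, C4} → V_2 = -0.1067+0.02127j
Node n3: branches {C1, R2, R4, R6, V1} → V_3 = -2.466+1.120j
Node n4: branches {R1, C1, C2, R7, R9, L2} → V_4 = -0.1910+0.05843j
Node n5: branches {I1, L1, R4, R5, R8, R9, R10, C5, V1} → V_5 = 0.8035+1.120j
Source currents: i(V1)=-0.4626-0.1626j

-0.1067+0.02127j V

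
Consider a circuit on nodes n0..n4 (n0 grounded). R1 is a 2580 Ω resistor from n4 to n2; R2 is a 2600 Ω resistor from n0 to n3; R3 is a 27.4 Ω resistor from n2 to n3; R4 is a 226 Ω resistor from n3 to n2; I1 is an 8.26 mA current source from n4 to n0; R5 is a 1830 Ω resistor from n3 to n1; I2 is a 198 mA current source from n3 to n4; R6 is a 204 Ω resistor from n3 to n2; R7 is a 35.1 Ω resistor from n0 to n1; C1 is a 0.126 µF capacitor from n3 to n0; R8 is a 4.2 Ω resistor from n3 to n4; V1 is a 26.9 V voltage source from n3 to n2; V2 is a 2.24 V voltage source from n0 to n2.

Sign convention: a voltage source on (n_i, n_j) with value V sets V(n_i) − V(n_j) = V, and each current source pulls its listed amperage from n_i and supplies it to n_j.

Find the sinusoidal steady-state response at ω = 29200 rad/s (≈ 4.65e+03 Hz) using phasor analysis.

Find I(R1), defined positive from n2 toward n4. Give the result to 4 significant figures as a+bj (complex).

-0.01072+0.000j A

Apply KCL at each of the 4 non-ground nodes and solve the resulting linear system.
Node n1: branches {R5, R7} → V_1 = 0.4641+0.000j
Node n2: branches {R1, R3, R4, R6, V1, V2} → V_2 = -2.240+0.000j
Node n3: branches {R2, R3, R4, R5, I2, R6, C1, R8, V1} → V_3 = 24.66+0.000j
Node n4: branches {R1, I1, I2, R8} → V_4 = 25.41+0.000j
Source currents: i(V1)=-1.274-0.09073j, i(V2)=0.03097+0.09073j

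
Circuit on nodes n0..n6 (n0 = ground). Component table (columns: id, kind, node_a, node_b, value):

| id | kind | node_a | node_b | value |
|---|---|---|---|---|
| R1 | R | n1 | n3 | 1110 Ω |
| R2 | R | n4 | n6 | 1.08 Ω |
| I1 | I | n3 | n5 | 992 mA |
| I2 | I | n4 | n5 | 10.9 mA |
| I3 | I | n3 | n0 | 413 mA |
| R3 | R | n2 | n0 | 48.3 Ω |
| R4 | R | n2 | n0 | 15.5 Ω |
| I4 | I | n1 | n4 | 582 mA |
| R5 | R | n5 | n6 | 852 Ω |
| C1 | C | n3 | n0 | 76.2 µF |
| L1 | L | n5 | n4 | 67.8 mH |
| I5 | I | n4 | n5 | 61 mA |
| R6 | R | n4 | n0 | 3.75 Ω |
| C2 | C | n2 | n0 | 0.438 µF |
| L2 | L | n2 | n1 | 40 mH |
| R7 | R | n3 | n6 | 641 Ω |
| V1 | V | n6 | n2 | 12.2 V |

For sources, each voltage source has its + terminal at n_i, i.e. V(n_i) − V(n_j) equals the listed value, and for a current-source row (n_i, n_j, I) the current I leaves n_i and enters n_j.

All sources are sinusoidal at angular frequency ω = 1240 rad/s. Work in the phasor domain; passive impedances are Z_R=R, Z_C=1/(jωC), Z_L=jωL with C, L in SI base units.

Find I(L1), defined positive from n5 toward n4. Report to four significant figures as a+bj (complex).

Element admittances at ω=1240 rad/s:
  Y(R1) = 0.0009009+0.000j S between n1,n3
  Y(R2) = 0.9259+0.000j S between n4,n6
  I1: injects 0.992 A into n5 (from n3)
  I2: injects 0.0109 A into n5 (from n4)
  I3: injects 0.413 A into n0 (from n3)
  Y(R3) = 0.02070+0.000j S between n2,n0
  Y(R4) = 0.06452+0.000j S between n2,n0
  I4: injects 0.582 A into n4 (from n1)
  Y(R5) = 0.001174+0.000j S between n5,n6
  Y(C1) = 0.000+0.09449j S between n3,n0
  Y(L1) = 0.000-0.01189j S between n5,n4
  I5: injects 0.061 A into n5 (from n4)
  Y(R6) = 0.2667+0.000j S between n4,n0
  Y(C2) = 0.000+0.0005431j S between n2,n0
  Y(L2) = 0.000-0.02016j S between n2,n1
  Y(R7) = 0.001560+0.000j S between n3,n6
  V1: constraint V(n6)−V(n2) = 12.2
Assemble and solve the 7×7 MNA system:
  V(n1)=-8.379-28.22j  V(n2)=-6.454+0.3017j  V(n3)=-0.6505+14.84j  V(n4)=5.772+0.1472j  V(n5)=14.50+88.73j  V(n6)=5.746+0.3017j
  i(V1)=0.02482-0.01658j

1.054-0.1038j A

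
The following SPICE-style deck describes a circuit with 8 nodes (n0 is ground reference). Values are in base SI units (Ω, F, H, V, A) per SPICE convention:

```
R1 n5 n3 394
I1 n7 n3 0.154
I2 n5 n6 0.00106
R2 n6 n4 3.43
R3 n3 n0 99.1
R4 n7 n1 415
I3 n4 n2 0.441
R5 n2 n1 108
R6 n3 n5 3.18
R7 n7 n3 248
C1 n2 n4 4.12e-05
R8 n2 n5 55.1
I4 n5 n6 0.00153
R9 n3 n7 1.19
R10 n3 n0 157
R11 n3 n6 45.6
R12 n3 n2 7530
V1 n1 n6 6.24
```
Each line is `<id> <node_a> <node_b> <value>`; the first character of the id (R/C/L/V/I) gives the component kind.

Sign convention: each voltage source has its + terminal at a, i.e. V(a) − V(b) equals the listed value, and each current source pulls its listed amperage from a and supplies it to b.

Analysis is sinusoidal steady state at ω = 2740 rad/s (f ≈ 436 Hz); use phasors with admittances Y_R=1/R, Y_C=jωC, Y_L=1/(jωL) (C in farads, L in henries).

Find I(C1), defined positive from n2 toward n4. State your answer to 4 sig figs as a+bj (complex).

0.4875+0.07843j A

Apply KCL at each of the 7 non-ground nodes and solve the resulting linear system.
Node n1: branches {R4, R5, V1} → V_1 = 5.573+1.683j
Node n2: branches {I3, R5, C1, R8, R12} → V_2 = 0.1875-2.367j
Node n3: branches {R1, I1, R3, R6, R7, R9, R10, R11, R12} → V_3 = 0.000+0.000j
Node n4: branches {R2, I3, C1} → V_4 = -0.5073+1.952j
Node n5: branches {R1, I2, R6, R8, I4} → V_5 = 0.002423-0.1282j
Node n6: branches {I2, R2, I4, R11, V1} → V_6 = -0.6668+1.683j
Node n7: branches {I1, R4, R7, R9} → V_7 = -0.1660+0.004788j
Source currents: i(V1)=-0.06370-0.04154j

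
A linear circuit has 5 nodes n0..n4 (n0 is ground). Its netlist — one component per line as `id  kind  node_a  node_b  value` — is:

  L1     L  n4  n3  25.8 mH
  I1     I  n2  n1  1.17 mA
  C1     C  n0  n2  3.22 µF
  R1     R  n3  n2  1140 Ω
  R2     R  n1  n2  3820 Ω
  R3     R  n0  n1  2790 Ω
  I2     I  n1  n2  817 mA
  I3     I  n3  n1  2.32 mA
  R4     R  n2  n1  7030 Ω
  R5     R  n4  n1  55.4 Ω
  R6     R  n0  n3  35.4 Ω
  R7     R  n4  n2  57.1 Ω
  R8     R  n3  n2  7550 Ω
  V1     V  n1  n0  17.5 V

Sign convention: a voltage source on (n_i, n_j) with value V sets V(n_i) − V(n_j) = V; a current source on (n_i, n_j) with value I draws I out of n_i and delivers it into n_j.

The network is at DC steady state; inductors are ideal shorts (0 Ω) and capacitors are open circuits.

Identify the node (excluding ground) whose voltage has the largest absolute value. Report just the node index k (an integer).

2

MNA unknowns: 4 node voltages V₁..V_4 plus 2 source currents (L1, V1)
L1: row V4−V3=0, i_L1 at 4,3
I1: z[2]−=0.00117, z[1]+=0.00117
C1: Y=0.000 on G[0,2]
R1: Y=0.0008772 on G[3,2]
R2: Y=0.0002618 on G[1,2]
R3: Y=0.0003584 on G[0,1]
I2: z[1]−=0.817, z[2]+=0.817
I3: z[3]−=0.00232, z[1]+=0.00232
R4: Y=0.0001422 on G[2,1]
R5: Y=0.01805 on G[4,1]
R6: Y=0.02825 on G[0,3]
R7: Y=0.01751 on G[4,2]
R8: Y=0.0001325 on G[3,2]
V1: row V1−V0=17.5, i_V1 at 1,0
solve → V1=17.50, V2=66.93, V3=23.96, V4=23.96
aux → i_L1=0.6358, i_V1=-0.6832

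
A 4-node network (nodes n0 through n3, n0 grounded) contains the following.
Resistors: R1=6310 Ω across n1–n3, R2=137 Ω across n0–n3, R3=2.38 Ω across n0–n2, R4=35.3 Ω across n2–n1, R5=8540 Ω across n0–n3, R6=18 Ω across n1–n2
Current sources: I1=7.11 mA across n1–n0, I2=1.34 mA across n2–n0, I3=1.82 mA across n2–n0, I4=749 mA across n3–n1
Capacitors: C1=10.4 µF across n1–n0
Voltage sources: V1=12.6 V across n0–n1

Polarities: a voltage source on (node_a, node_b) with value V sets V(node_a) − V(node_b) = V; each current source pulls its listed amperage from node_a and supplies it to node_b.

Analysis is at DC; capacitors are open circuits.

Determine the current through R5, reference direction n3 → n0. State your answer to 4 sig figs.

-0.01161 A

Apply KCL at each of the 3 non-ground nodes and solve the resulting linear system.
Node n1: branches {R1, R4, I1, C1, I4, R6, V1} → V_1 = -12.60
Node n2: branches {R3, R4, I2, I3, R6} → V_2 = -2.103
Node n3: branches {R1, R2, I4, R5} → V_3 = -99.14
Source currents: i(V1)=-1.609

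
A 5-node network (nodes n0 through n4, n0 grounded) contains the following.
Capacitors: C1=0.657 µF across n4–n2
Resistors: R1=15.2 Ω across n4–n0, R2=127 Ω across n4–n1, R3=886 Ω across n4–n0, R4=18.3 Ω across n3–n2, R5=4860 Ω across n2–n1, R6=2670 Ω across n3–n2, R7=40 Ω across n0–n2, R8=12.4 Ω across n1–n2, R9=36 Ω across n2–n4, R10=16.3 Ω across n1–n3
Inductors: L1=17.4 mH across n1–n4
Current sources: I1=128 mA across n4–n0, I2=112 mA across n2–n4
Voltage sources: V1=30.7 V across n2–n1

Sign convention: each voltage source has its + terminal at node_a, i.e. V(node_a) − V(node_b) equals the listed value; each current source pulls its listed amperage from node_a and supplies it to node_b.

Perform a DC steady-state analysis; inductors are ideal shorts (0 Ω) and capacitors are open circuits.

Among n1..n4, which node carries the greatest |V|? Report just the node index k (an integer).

2

Apply KCL at each of the 4 non-ground nodes and solve the resulting linear system.
Node n1: branches {L1, R2, R5, R8, R10, V1} → V_1 = -9.742
Node n2: branches {C1, R4, R5, R6, R7, I2, R8, R9, V1} → V_2 = 20.96
Node n3: branches {R4, R6, R10} → V_3 = 4.773
Node n4: branches {C1, R1, L1, R2, R3, I1, I2, R9} → V_4 = -9.742
Source currents: i(L1)=-1.489, i(V1)=-4.861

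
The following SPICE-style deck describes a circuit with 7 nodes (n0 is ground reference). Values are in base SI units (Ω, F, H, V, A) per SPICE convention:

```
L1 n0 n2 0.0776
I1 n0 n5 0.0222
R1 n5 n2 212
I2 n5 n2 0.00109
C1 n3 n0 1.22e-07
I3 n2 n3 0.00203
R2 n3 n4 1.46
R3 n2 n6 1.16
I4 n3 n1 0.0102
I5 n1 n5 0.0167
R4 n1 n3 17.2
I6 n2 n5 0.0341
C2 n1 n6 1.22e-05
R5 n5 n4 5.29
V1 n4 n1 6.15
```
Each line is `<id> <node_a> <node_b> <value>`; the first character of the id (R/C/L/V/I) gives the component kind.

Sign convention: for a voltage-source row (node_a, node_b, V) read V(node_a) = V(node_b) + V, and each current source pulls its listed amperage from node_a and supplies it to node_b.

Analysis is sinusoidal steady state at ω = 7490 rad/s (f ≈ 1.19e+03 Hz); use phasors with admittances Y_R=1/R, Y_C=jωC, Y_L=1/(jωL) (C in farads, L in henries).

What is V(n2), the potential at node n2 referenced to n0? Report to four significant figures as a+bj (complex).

6.409+26.85j V

Element admittances at ω=7490 rad/s:
  Y(L1) = 0.000-0.001721j S between n0,n2
  I1: injects 0.0222 A into n5 (from n0)
  Y(R1) = 0.004717+0.000j S between n5,n2
  I2: injects 0.00109 A into n2 (from n5)
  Y(C1) = 0.000+0.0009138j S between n3,n0
  I3: injects 0.00203 A into n3 (from n2)
  Y(R2) = 0.6849+0.000j S between n3,n4
  Y(R3) = 0.8621+0.000j S between n2,n6
  I4: injects 0.0102 A into n1 (from n3)
  I5: injects 0.0167 A into n5 (from n1)
  Y(R4) = 0.05814+0.000j S between n1,n3
  I6: injects 0.0341 A into n5 (from n2)
  Y(C2) = 0.000+0.09138j S between n1,n6
  Y(R5) = 0.1890+0.000j S between n5,n4
  V1: constraint V(n4)−V(n1) = 6.15
Assemble and solve the 7×7 MNA system:
  V(n1)=6.376+26.28j  V(n2)=6.409+26.85j  V(n3)=12.07+26.27j  V(n4)=12.53+26.28j  V(n5)=12.75+26.30j  V(n6)=6.468+26.84j
  i(V1)=-0.2730-0.007533j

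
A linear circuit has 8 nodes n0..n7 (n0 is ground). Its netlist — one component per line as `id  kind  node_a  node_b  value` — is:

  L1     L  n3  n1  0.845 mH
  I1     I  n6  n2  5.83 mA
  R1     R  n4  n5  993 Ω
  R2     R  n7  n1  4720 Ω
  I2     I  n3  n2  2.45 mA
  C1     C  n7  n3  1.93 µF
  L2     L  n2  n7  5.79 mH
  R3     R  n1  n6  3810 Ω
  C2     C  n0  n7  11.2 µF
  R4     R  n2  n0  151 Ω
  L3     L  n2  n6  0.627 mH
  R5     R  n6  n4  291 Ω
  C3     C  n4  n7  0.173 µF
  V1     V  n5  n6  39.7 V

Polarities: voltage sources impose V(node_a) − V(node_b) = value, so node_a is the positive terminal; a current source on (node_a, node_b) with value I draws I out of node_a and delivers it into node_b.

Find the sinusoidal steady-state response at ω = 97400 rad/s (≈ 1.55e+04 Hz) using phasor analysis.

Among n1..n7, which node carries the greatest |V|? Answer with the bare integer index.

5

Apply KCL at each of the 7 non-ground nodes and solve the resulting linear system.
Node n1: branches {L1, R2, R3} → V_1 = 0.04379-0.07801j
Node n2: branches {I1, I2, L2, R4, L3} → V_2 = -3.241-0.3394j
Node n3: branches {L1, I2, C1} → V_3 = -0.0008231-0.001709j
Node n4: branches {R1, R5, C3} → V_4 = -0.1729-1.527j
Node n5: branches {R1, V1} → V_5 = 36.25-2.190j
Node n6: branches {I1, R3, L3, R5, V1} → V_6 = -3.455-2.190j
Node n7: branches {R2, C1, L2, C2, C3} → V_7 = 0.002060-0.01967j
Source currents: i(V1)=-0.03667+0.0006681j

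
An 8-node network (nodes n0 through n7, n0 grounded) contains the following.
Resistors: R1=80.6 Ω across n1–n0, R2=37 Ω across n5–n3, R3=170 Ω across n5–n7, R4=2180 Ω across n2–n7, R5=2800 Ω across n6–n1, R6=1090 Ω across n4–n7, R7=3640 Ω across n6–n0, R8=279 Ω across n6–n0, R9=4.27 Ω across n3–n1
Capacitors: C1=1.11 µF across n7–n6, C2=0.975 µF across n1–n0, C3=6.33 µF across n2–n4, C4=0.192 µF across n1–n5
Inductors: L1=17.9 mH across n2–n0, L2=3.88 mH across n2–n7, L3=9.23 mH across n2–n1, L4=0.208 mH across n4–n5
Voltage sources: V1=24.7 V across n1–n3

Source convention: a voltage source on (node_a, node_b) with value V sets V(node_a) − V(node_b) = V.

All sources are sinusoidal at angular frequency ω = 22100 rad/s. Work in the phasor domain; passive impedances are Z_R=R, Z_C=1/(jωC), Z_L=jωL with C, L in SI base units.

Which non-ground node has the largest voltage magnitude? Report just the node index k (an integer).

MNA unknowns: 7 node voltages V₁..V_7 plus 1 source current (V1)
R1: Y=0.01241+0.000j on G[1,0]
R2: Y=0.02703+0.000j on G[5,3]
R3: Y=0.005882+0.000j on G[5,7]
C1: Y=0.000+0.02453j on G[7,6]
L1: Y=0.000-0.002528j on G[2,0]
C2: Y=0.000+0.02155j on G[1,0]
R4: Y=0.0004587+0.000j on G[2,7]
R5: Y=0.0003571+0.000j on G[6,1]
R6: Y=0.0009174+0.000j on G[4,7]
C3: Y=0.000+0.1399j on G[2,4]
R7: Y=0.0002747+0.000j on G[6,0]
R8: Y=0.003584+0.000j on G[6,0]
L2: Y=0.000-0.01166j on G[2,7]
L3: Y=0.000-0.004902j on G[2,1]
R9: Y=0.2342+0.000j on G[3,1]
C4: Y=0.000+0.004243j on G[1,5]
L4: Y=0.000-0.2175j on G[4,5]
V1: row V1−V3=24.7, i_V1 at 1,3
solve → V1=0.3608-3.829j, V2=-21.26-6.143j, V3=-24.34-3.829j, V4=-19.96-5.469j, V5=-20.78-5.906j, V6=-18.52-3.633j, V7=-19.09-0.4447j
aux → i_V1=-5.881+0.05613j

3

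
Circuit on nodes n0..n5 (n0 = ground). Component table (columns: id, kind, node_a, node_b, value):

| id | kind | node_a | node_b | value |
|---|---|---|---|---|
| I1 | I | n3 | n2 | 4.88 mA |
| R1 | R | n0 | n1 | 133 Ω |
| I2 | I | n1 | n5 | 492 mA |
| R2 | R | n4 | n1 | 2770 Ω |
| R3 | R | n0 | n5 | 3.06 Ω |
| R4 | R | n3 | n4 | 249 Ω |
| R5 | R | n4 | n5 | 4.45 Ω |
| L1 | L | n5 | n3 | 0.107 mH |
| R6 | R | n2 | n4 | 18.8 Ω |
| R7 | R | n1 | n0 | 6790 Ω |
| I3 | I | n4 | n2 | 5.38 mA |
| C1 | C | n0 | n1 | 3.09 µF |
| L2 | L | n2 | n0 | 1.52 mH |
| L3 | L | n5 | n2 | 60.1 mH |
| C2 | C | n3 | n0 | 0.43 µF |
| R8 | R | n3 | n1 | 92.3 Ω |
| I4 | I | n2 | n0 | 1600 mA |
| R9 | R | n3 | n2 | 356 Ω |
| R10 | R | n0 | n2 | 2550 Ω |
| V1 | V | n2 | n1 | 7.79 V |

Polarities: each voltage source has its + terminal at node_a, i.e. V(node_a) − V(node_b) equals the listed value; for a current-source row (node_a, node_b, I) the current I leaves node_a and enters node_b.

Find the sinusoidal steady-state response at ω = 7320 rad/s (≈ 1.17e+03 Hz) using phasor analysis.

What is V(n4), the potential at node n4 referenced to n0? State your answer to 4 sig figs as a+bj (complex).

Apply KCL at each of the 5 non-ground nodes and solve the resulting linear system.
Node n1: branches {R1, I2, R2, R7, C1, R8, V1} → V_1 = -22.64-15.03j
Node n2: branches {I1, R6, I3, L2, L3, I4, R9, R10, V1} → V_2 = -14.85-15.03j
Node n3: branches {I1, R4, L1, C2, R8, R9} → V_3 = -1.136-2.366j
Node n4: branches {R2, R4, R5, R6, I3} → V_4 = -3.878-4.586j
Node n5: branches {I2, R3, R5, L1, L3} → V_5 = -1.276-2.136j
Source currents: i(V1)=0.4187-0.7684j

-3.878-4.586j V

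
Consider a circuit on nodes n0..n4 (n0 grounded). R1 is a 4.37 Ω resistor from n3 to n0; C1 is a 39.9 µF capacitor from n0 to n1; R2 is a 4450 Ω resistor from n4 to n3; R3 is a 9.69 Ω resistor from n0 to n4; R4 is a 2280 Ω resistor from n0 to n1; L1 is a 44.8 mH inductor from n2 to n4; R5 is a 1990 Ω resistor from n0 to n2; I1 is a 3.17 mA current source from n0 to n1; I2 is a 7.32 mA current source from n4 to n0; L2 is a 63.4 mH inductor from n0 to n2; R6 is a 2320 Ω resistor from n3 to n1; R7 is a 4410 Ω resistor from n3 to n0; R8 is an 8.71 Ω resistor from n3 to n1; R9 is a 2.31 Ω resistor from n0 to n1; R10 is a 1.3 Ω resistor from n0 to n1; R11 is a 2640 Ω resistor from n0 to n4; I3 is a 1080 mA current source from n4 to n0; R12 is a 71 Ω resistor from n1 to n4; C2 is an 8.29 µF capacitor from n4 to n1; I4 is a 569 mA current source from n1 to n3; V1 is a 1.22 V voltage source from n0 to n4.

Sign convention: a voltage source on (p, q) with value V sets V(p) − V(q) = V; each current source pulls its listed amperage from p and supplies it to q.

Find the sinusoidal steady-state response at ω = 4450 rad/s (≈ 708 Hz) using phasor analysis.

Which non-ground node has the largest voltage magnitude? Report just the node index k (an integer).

3

Apply KCL at each of the 4 non-ground nodes and solve the resulting linear system.
Node n1: branches {C1, R4, I1, R6, R8, R9, R10, R12, C2, I4} → V_1 = -0.3012+0.01514j
Node n2: branches {L1, R5, L2} → V_2 = -0.7124+0.04182j
Node n3: branches {R1, R2, R6, R7, R8, I4} → V_3 = 1.550+0.005064j
Node n4: branches {R2, R3, L1, I2, R11, I3, R12, C2, V1} → V_4 = -1.220+0.000j
Source currents: i(V1)=0.9477-0.03156j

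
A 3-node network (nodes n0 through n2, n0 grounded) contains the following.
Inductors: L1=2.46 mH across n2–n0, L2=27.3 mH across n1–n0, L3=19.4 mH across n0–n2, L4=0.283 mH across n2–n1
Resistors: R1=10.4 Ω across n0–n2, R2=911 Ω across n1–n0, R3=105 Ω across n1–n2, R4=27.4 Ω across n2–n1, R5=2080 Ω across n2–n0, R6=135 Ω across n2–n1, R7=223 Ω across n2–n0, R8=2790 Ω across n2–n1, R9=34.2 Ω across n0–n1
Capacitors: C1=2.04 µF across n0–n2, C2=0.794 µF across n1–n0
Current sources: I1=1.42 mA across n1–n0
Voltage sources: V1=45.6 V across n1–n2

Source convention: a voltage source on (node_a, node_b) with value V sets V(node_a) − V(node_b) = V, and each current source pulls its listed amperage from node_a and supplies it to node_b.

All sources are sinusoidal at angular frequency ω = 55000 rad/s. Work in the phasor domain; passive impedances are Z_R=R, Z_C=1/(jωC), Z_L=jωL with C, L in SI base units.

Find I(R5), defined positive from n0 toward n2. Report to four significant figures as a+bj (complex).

0.005817+0.0006730j A

Apply KCL at each of the 2 non-ground nodes and solve the resulting linear system.
Node n1: branches {R2, R3, R4, I1, L2, R6, L4, R8, C2, R9, V1} → V_1 = 33.50-1.400j
Node n2: branches {L1, R1, R3, R4, C1, R5, L3, R6, L4, R7, R8, V1} → V_2 = -12.10-1.400j
Source currents: i(V1)=-3.531+1.531j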